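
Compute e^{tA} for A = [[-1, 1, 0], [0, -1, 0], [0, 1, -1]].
e^{tA} = [[e^{-t}, t*e^{-t}, 0], [0, e^{-t}, 0], [0, t*e^{-t}, e^{-t}]]

A has Jordan form J = [[-1, 1, 0], [0, -1, 0], [0, 0, -1]] with A = PJP^{-1}, so e^{tA} = P e^{tJ} P^{-1}.

For a Jordan block J_k(λ), e^{tJ_k(λ)} = e^{λt} · (I + tN + t^2 N^2/2! + ... + t^{k-1} N^{k-1}/(k-1)!) where N is the nilpotent superdiagonal part.

Assembling the blocks and conjugating back gives the entries of e^{tA} as shown above.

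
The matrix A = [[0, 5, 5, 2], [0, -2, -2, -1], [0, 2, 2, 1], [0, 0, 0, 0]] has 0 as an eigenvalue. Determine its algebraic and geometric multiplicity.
The characteristic polynomial is x^4, so the factor x appears with exponent 4: the algebraic multiplicity is 4.

rank(A) = 2, so the eigenspace has dimension 4 - 2 = 2: the geometric multiplicity is 2.

Since 2 < 4, A is not diagonalizable.

algebraic multiplicity 4, geometric multiplicity 2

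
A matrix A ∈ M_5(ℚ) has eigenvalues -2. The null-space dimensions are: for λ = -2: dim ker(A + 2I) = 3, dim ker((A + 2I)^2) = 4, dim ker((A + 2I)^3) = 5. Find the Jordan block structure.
λ = -2: successive nullity increments [3, 1, 1] count blocks of size ≥ k; block sizes are [3, 1, 1].

Jordan blocks: (-2, 3), (-2, 1), (-2, 1)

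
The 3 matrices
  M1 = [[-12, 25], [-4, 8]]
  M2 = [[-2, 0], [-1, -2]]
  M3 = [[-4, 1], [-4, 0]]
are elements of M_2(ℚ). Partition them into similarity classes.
1 class: {M1, M2, M3}

Characteristic polynomials: χ_{M1} = (x + 2)^2, χ_{M2} = (x + 2)^2, χ_{M3} = (x + 2)^2.

{M1, M2, M3}: invariant factors (x + 2)^2.

Matrices are similar if and only if their invariant-factor lists agree; the partition into similarity classes is {M1, M2, M3}.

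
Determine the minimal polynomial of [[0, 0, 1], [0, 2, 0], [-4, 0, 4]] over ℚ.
m_A(x) = (x - 2)^2

The characteristic polynomial factors as (x - 2)^3. The minimal polynomial is ∏(x - λ)^{k_λ} where k_λ is the size of the largest Jordan block at λ.

For λ = 2: rank(A - 2I) = 1, and the largest Jordan block has size 2 (the smallest k with rank((A - 2I)^k) = rank((A - 2I)^(k+1))).

So m_A(x) = (x - 2)^2.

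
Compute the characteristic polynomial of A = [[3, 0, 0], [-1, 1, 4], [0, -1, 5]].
xI - A = [[x - 3, 0, 0], [1, x - 1, -4], [0, 1, x - 5]].

Expanding det(xI - A) along the first row:
det(xI - A) = + (x - 3)·det([[x - 1, -4], [1, x - 5]]) - (0)·det([[1, -4], [0, x - 5]]) + (0)·det([[1, x - 1], [0, 1]]).

Evaluating gives χ_A(x) = x^3 - 9x^2 + 27x - 27 = (x - 3)^3.

χ_A(x) = (x - 3)^3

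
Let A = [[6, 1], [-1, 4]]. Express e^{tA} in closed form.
e^{tA} = [[(t + 1)*e^{5*t}, t*e^{5*t}], [-t*e^{5*t}, (1 - t)*e^{5*t}]]

A has Jordan form J = [[5, 1], [0, 5]] with A = PJP^{-1}, so e^{tA} = P e^{tJ} P^{-1}.

For a Jordan block J_k(λ), e^{tJ_k(λ)} = e^{λt} · (I + tN + t^2 N^2/2! + ... + t^{k-1} N^{k-1}/(k-1)!) where N is the nilpotent superdiagonal part.

Assembling the blocks and conjugating back gives the entries of e^{tA} as shown above.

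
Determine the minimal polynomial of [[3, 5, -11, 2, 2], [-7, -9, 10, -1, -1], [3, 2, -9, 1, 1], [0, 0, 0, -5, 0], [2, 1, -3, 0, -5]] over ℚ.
m_A(x) = (x + 5)^2

The characteristic polynomial factors as (x + 5)^5. The minimal polynomial is ∏(x - λ)^{k_λ} where k_λ is the size of the largest Jordan block at λ.

For λ = -5: rank(A + 5I) = 2, and the largest Jordan block has size 2 (the smallest k with rank((A + 5I)^k) = rank((A + 5I)^(k+1))).

So m_A(x) = (x + 5)^2.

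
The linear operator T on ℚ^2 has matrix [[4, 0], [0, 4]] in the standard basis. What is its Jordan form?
The characteristic polynomial is det(xI - A) = (x - 4)^2, so the eigenvalues are 4 (algebraic multiplicity 2).

For λ = 4: rank(A - 4I) = 0. The eigenspace has dimension 2 - 0 = 2, so there are 2 Jordan blocks; the rank sequence gives block sizes [1, 1].

Assembling the blocks gives the Jordan form J above.

J = [[4, 0], [0, 4]]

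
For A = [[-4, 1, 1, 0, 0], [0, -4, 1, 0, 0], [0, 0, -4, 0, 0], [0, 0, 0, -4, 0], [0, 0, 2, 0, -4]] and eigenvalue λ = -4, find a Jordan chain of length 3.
We seek v_1 ∈ ker((A + 4I)^3) \ ker((A + 4I)^2), then set v_{i+1} = (A + 4I) v_i.

One such chain is v_1 = [[-1, 0, 1, 1, 0]]^T, v_2 = [[1, 1, 0, 0, 2]]^T, v_3 = [[1, 0, 0, 0, 0]]^T. Check: (A + 4I) v_3 = [[0, 0, 0, 0, 0]]^T = 0.

v_1 = [[-1, 0, 1, 1, 0]]^T, v_2 = [[1, 1, 0, 0, 2]]^T, v_3 = [[1, 0, 0, 0, 0]]^T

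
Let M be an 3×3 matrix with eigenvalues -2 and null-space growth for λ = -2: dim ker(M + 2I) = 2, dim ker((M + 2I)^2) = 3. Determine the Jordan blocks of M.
Jordan blocks: (-2, 2), (-2, 1)

λ = -2: successive nullity increments [2, 1] count blocks of size ≥ k; block sizes are [2, 1].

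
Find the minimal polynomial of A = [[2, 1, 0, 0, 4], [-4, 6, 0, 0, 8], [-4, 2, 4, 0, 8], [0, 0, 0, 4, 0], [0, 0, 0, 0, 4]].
m_A(x) = (x - 4)^2

The characteristic polynomial factors as (x - 4)^5. The minimal polynomial is ∏(x - λ)^{k_λ} where k_λ is the size of the largest Jordan block at λ.

For λ = 4: rank(A - 4I) = 1, and the largest Jordan block has size 2 (the smallest k with rank((A - 4I)^k) = rank((A - 4I)^(k+1))).

So m_A(x) = (x - 4)^2.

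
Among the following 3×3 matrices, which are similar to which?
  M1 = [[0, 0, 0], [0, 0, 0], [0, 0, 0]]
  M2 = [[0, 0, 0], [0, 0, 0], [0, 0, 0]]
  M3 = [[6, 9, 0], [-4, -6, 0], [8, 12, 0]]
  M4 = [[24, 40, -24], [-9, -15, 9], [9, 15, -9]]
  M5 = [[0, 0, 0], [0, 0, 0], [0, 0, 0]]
Characteristic polynomials: χ_{M1} = x^3, χ_{M2} = x^3, χ_{M3} = x^3, χ_{M4} = x^3, χ_{M5} = x^3.

{M1, M2, M5}: invariant factors x, x, x.

{M3, M4}: invariant factors x, x^2.

Matrices are similar if and only if their invariant-factor lists agree; the partition into similarity classes is {M1, M2, M5}, {M3, M4}.

2 classes: {M1, M2, M5}, {M3, M4}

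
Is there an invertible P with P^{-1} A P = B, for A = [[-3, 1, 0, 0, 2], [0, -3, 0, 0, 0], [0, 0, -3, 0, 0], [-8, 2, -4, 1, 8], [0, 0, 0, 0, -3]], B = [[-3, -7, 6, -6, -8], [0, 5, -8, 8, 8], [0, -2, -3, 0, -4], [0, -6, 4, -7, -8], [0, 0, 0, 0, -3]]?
Yes.

Two matrices over a field are similar if and only if they have the same invariant factors.

Both A and B have characteristic polynomial (x - 1)(x + 3)^4 and minimal polynomial (x - 1)(x + 3)^2. Computing further, both have invariant factors x + 3, x + 3, (x - 1)(x + 3)^2. Hence A and B are similar.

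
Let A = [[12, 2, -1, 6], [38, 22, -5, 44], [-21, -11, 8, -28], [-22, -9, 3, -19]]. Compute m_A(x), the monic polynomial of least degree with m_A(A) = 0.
m_A(x) = (x - 6)^3(x - 5)

The characteristic polynomial factors as (x - 6)^3(x - 5). The minimal polynomial is ∏(x - λ)^{k_λ} where k_λ is the size of the largest Jordan block at λ.

For λ = 5: rank(A - 5I) = 3, and the largest Jordan block has size 1 (the smallest k with rank((A - 5I)^k) = rank((A - 5I)^(k+1))).
For λ = 6: rank(A - 6I) = 3, and the largest Jordan block has size 3 (the smallest k with rank((A - 6I)^k) = rank((A - 6I)^(k+1))).

So m_A(x) = (x - 6)^3(x - 5).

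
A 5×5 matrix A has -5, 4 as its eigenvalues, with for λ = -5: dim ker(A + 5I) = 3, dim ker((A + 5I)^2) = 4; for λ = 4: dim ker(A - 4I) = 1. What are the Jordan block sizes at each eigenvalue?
λ = -5: successive nullity increments [3, 1] count blocks of size ≥ k; block sizes are [2, 1, 1].
λ = 4: successive nullity increments [1] count blocks of size ≥ k; block sizes are [1].

Jordan blocks: (-5, 2), (-5, 1), (-5, 1), (4, 1)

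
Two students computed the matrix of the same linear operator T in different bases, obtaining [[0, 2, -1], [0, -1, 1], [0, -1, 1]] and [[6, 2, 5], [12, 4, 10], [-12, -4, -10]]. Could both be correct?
Both have characteristic polynomial x^3, but the minimal polynomial of A is x^3 while the minimal polynomial of B is x^2. The minimal polynomial is a similarity invariant, so A and B are not similar.

No.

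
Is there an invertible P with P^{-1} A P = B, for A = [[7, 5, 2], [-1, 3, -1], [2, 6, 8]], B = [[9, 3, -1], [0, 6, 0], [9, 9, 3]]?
Both have characteristic polynomial (x - 6)^3, but the minimal polynomial of A is (x - 6)^3 while the minimal polynomial of B is (x - 6)^2. The minimal polynomial is a similarity invariant, so A and B are not similar.

No.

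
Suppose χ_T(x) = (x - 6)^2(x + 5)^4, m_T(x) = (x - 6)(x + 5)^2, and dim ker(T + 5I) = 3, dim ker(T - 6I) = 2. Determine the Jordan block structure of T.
λ = -5: algebraic multiplicity 4 (exponent in χ_T), largest block size 2 (exponent in m_T), 3 blocks (geometric multiplicity). These force block sizes [2, 1, 1].
λ = 6: algebraic multiplicity 2 (exponent in χ_T), largest block size 1 (exponent in m_T), 2 blocks (geometric multiplicity). These force block sizes [1, 1].

Jordan blocks: (-5, 2), (-5, 1), (-5, 1), (6, 1), (6, 1)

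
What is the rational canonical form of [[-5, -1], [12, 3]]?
R = [[0, 3], [1, -2]]

The invariant factors of A (the non-unit diagonal entries of the Smith normal form of xI - A over ℚ[x]) are (x - 1)(x + 3), each dividing the next. The characteristic polynomial is their product, (x - 1)(x + 3).

The rational canonical form is the block-diagonal matrix of companion matrices C(f_i):
R = [[0, 3], [1, -2]].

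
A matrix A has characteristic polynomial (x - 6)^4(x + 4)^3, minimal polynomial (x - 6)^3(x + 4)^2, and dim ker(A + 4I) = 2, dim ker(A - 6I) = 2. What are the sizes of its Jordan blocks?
Jordan blocks: (-4, 2), (-4, 1), (6, 3), (6, 1)

λ = -4: algebraic multiplicity 3 (exponent in χ_A), largest block size 2 (exponent in m_A), 2 blocks (geometric multiplicity). These force block sizes [2, 1].
λ = 6: algebraic multiplicity 4 (exponent in χ_A), largest block size 3 (exponent in m_A), 2 blocks (geometric multiplicity). These force block sizes [3, 1].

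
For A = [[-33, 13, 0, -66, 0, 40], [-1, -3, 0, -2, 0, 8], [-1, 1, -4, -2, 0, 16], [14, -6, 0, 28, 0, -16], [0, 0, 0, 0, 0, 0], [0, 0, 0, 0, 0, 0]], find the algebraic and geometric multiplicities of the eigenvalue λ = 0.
algebraic multiplicity 3, geometric multiplicity 3

The characteristic polynomial is x^3(x + 4)^3, so the factor x appears with exponent 3: the algebraic multiplicity is 3.

rank(A) = 3, so the eigenspace has dimension 6 - 3 = 3: the geometric multiplicity is 3.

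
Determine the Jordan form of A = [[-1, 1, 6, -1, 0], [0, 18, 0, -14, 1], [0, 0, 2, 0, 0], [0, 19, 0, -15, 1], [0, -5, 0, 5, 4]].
The characteristic polynomial is det(xI - A) = (x - 4)^2(x - 2)(x + 1)^2, so the eigenvalues are -1 (algebraic multiplicity 2), 2 (algebraic multiplicity 1), 4 (algebraic multiplicity 2).

For λ = -1: rank(A + I) = 4, rank((A + I)^2) = 3. The eigenspace has dimension 5 - 4 = 1, so there is 1 Jordan block; the rank sequence gives block sizes [2].

For λ = 2: algebraic multiplicity 1 gives one 1×1 block.

For λ = 4: rank(A - 4I) = 4, rank((A - 4I)^2) = 3. The eigenspace has dimension 5 - 4 = 1, so there is 1 Jordan block; the rank sequence gives block sizes [2].

Assembling the blocks gives the Jordan form J above.

J = [[-1, 1, 0, 0, 0], [0, -1, 0, 0, 0], [0, 0, 2, 0, 0], [0, 0, 0, 4, 1], [0, 0, 0, 0, 4]]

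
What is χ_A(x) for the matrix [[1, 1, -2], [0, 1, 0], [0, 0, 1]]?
xI - A = [[x - 1, -1, 2], [0, x - 1, 0], [0, 0, x - 1]].

Expanding det(xI - A) along the first row:
det(xI - A) = + (x - 1)·det([[x - 1, 0], [0, x - 1]]) - (-1)·det([[0, 0], [0, x - 1]]) + (2)·det([[0, x - 1], [0, 0]]).

Evaluating gives χ_A(x) = x^3 - 3x^2 + 3x - 1 = (x - 1)^3.

χ_A(x) = (x - 1)^3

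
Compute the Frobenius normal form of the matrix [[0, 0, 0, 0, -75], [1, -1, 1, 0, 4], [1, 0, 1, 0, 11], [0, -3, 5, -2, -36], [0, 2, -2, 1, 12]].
The invariant factors of A (the non-unit diagonal entries of the Smith normal form of xI - A over ℚ[x]) are (x - 5)^2(x^3 + 3), each dividing the next. The characteristic polynomial is their product, (x - 5)^2(x^3 + 3).

The rational canonical form is the block-diagonal matrix of companion matrices C(f_i):
R = [[0, 0, 0, 0, -75], [1, 0, 0, 0, 30], [0, 1, 0, 0, -3], [0, 0, 1, 0, -25], [0, 0, 0, 1, 10]].

Note the characteristic polynomial does not split into linear factors over ℚ, so A has no Jordan form over ℚ; the rational canonical form exists over any field.

R = [[0, 0, 0, 0, -75], [1, 0, 0, 0, 30], [0, 1, 0, 0, -3], [0, 0, 1, 0, -25], [0, 0, 0, 1, 10]]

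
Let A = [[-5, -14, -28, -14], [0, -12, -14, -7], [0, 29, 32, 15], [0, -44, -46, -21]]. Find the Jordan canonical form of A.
The characteristic polynomial is det(xI - A) = (x - 2)^2(x + 5)^2, so the eigenvalues are -5 (algebraic multiplicity 2), 2 (algebraic multiplicity 2).

For λ = -5: rank(A + 5I) = 2. The eigenspace has dimension 4 - 2 = 2, so there are 2 Jordan blocks; the rank sequence gives block sizes [1, 1].

For λ = 2: rank(A - 2I) = 3, rank((A - 2I)^2) = 2. The eigenspace has dimension 4 - 3 = 1, so there is 1 Jordan block; the rank sequence gives block sizes [2].

Assembling the blocks gives the Jordan form J above.

J = [[-5, 0, 0, 0], [0, -5, 0, 0], [0, 0, 2, 1], [0, 0, 0, 2]]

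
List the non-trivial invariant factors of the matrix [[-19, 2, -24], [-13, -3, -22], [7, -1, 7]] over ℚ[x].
The Jordan structure of A has elementary divisors (x + 5)^3. Arranging the block sizes at each eigenvalue in decreasing order and taking row products gives the invariant factors.

Invariant factors (smallest first, each dividing the next): (x + 5)^3.

Check: the last factor (x + 5)^3 is the minimal polynomial, and the product (x + 5)^3 is the characteristic polynomial.

(x + 5)^3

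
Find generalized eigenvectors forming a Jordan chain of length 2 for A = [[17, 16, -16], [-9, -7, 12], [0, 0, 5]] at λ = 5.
v_1 = [[3, -2, 0]]^T, v_2 = [[4, -3, 0]]^T

We seek v_1 ∈ ker((A - 5I)^2) \ ker(A - 5I), then set v_{i+1} = (A - 5I) v_i.

One such chain is v_1 = [[3, -2, 0]]^T, v_2 = [[4, -3, 0]]^T. Check: (A - 5I) v_2 = [[0, 0, 0]]^T = 0.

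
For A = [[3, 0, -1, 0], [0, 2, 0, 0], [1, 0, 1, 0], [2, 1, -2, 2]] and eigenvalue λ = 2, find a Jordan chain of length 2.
v_1 = [[0, 1, 0, 1]]^T, v_2 = [[0, 0, 0, 1]]^T

We seek v_1 ∈ ker((A - 2I)^2) \ ker(A - 2I), then set v_{i+1} = (A - 2I) v_i.

One such chain is v_1 = [[0, 1, 0, 1]]^T, v_2 = [[0, 0, 0, 1]]^T. Check: (A - 2I) v_2 = [[0, 0, 0, 0]]^T = 0.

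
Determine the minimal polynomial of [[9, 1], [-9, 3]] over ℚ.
m_A(x) = (x - 6)^2

The characteristic polynomial factors as (x - 6)^2. The minimal polynomial is ∏(x - λ)^{k_λ} where k_λ is the size of the largest Jordan block at λ.

For λ = 6: rank(A - 6I) = 1, and the largest Jordan block has size 2 (the smallest k with rank((A - 6I)^k) = rank((A - 6I)^(k+1))).

So m_A(x) = (x - 6)^2.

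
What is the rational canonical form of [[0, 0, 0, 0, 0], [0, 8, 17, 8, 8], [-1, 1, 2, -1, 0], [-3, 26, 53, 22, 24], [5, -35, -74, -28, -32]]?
The invariant factors of A (the non-unit diagonal entries of the Smith normal form of xI - A over ℚ[x]) are x(x - 2)^2(x + 2)^2, each dividing the next. The characteristic polynomial is their product, x(x - 2)^2(x + 2)^2.

The rational canonical form is the block-diagonal matrix of companion matrices C(f_i):
R = [[0, 0, 0, 0, 0], [1, 0, 0, 0, -16], [0, 1, 0, 0, 0], [0, 0, 1, 0, 8], [0, 0, 0, 1, 0]].

R = [[0, 0, 0, 0, 0], [1, 0, 0, 0, -16], [0, 1, 0, 0, 0], [0, 0, 1, 0, 8], [0, 0, 0, 1, 0]]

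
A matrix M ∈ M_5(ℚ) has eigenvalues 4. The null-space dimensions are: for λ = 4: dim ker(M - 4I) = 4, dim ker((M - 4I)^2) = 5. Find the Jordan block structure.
λ = 4: successive nullity increments [4, 1] count blocks of size ≥ k; block sizes are [2, 1, 1, 1].

Jordan blocks: (4, 2), (4, 1), (4, 1), (4, 1)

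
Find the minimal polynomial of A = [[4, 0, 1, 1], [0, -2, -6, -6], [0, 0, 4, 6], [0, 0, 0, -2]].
The characteristic polynomial factors as (x - 4)^2(x + 2)^2. The minimal polynomial is ∏(x - λ)^{k_λ} where k_λ is the size of the largest Jordan block at λ.

For λ = -2: rank(A + 2I) = 2, and the largest Jordan block has size 1 (the smallest k with rank((A + 2I)^k) = rank((A + 2I)^(k+1))).
For λ = 4: rank(A - 4I) = 3, and the largest Jordan block has size 2 (the smallest k with rank((A - 4I)^k) = rank((A - 4I)^(k+1))).

So m_A(x) = (x - 4)^2(x + 2).

m_A(x) = (x - 4)^2(x + 2)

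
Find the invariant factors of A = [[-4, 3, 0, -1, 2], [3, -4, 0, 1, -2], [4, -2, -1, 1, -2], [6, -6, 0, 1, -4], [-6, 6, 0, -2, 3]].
x + 1, (x + 1)^2, (x + 1)^2

The Jordan structure of A has elementary divisors (x + 1)^2, (x + 1)^2, (x + 1). Arranging the block sizes at each eigenvalue in decreasing order and taking row products gives the invariant factors.

Invariant factors (smallest first, each dividing the next): x + 1, (x + 1)^2, (x + 1)^2.

Check: the last factor (x + 1)^2 is the minimal polynomial, and the product (x + 1)^5 is the characteristic polynomial.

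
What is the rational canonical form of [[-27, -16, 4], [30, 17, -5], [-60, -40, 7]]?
The invariant factors of A (the non-unit diagonal entries of the Smith normal form of xI - A over ℚ[x]) are x + 3, (x - 3)(x + 3), each dividing the next. The characteristic polynomial is their product, (x - 3)(x + 3)^2.

The rational canonical form is the block-diagonal matrix of companion matrices C(f_i):
R = [[-3, 0, 0], [0, 0, 9], [0, 1, 0]].

R = [[-3, 0, 0], [0, 0, 9], [0, 1, 0]]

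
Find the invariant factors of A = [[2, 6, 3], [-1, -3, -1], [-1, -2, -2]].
x + 1, (x + 1)^2

The Jordan structure of A has elementary divisors (x + 1)^2, (x + 1). Arranging the block sizes at each eigenvalue in decreasing order and taking row products gives the invariant factors.

Invariant factors (smallest first, each dividing the next): x + 1, (x + 1)^2.

Check: the last factor (x + 1)^2 is the minimal polynomial, and the product (x + 1)^3 is the characteristic polynomial.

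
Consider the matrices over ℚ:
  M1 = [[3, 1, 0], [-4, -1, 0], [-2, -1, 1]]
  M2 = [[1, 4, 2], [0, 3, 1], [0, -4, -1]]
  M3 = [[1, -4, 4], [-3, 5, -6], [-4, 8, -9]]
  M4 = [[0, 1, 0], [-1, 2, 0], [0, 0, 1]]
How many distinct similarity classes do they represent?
Characteristic polynomials: χ_{M1} = (x - 1)^3, χ_{M2} = (x - 1)^3, χ_{M3} = (x + 1)^3, χ_{M4} = (x - 1)^3.

{M1, M2, M4}: invariant factors x - 1, (x - 1)^2.

{M3}: invariant factors x + 1, (x + 1)^2.

Matrices are similar if and only if their invariant-factor lists agree; the partition into similarity classes is {M1, M2, M4}, {M3}.

2 classes: {M1, M2, M4}, {M3}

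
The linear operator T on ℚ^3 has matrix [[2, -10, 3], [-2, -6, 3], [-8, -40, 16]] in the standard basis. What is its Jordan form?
The characteristic polynomial is det(xI - A) = (x - 4)^3, so the eigenvalues are 4 (algebraic multiplicity 3).

For λ = 4: rank(A - 4I) = 1, rank((A - 4I)^2) = 0. The eigenspace has dimension 3 - 1 = 2, so there are 2 Jordan blocks; the rank sequence gives block sizes [2, 1].

Assembling the blocks gives the Jordan form J above.

J = [[4, 1, 0], [0, 4, 0], [0, 0, 4]]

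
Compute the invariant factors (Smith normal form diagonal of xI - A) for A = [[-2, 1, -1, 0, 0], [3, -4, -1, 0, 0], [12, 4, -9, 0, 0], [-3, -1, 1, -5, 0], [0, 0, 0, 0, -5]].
x + 5, x + 5, x + 5, (x + 5)^2

The Jordan structure of A has elementary divisors (x + 5)^2, (x + 5), (x + 5), (x + 5). Arranging the block sizes at each eigenvalue in decreasing order and taking row products gives the invariant factors.

Invariant factors (smallest first, each dividing the next): x + 5, x + 5, x + 5, (x + 5)^2.

Check: the last factor (x + 5)^2 is the minimal polynomial, and the product (x + 5)^5 is the characteristic polynomial.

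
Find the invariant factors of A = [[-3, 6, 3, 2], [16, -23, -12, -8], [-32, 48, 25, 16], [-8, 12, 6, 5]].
x - 1, x - 1, (x - 1)^2

The Jordan structure of A has elementary divisors (x - 1)^2, (x - 1), (x - 1). Arranging the block sizes at each eigenvalue in decreasing order and taking row products gives the invariant factors.

Invariant factors (smallest first, each dividing the next): x - 1, x - 1, (x - 1)^2.

Check: the last factor (x - 1)^2 is the minimal polynomial, and the product (x - 1)^4 is the characteristic polynomial.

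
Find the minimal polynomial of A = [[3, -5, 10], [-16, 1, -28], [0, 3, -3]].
The characteristic polynomial factors as (x - 3)(x + 1)^2. The minimal polynomial is ∏(x - λ)^{k_λ} where k_λ is the size of the largest Jordan block at λ.

For λ = -1: rank(A + I) = 2, and the largest Jordan block has size 2 (the smallest k with rank((A + I)^k) = rank((A + I)^(k+1))).
For λ = 3: rank(A - 3I) = 2, and the largest Jordan block has size 1 (the smallest k with rank((A - 3I)^k) = rank((A - 3I)^(k+1))).

So m_A(x) = (x - 3)(x + 1)^2.

m_A(x) = (x - 3)(x + 1)^2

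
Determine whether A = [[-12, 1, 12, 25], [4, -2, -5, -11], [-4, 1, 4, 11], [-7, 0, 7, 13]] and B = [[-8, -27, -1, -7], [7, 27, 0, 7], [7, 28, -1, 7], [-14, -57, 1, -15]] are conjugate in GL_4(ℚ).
Yes.

Two matrices over a field are similar if and only if they have the same invariant factors.

Both A and B have characteristic polynomial (x - 6)(x + 1)^3 and minimal polynomial (x - 6)(x + 1)^2. Computing further, both have invariant factors x + 1, (x - 6)(x + 1)^2. Hence A and B are similar.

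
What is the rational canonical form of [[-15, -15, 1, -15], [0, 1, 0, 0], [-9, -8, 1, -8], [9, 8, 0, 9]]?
The invariant factors of A (the non-unit diagonal entries of the Smith normal form of xI - A over ℚ[x]) are x - 1, (x - 1)(x + 3)^2, each dividing the next. The characteristic polynomial is their product, (x - 1)^2(x + 3)^2.

The rational canonical form is the block-diagonal matrix of companion matrices C(f_i):
R = [[1, 0, 0, 0], [0, 0, 0, 9], [0, 1, 0, -3], [0, 0, 1, -5]].

R = [[1, 0, 0, 0], [0, 0, 0, 9], [0, 1, 0, -3], [0, 0, 1, -5]]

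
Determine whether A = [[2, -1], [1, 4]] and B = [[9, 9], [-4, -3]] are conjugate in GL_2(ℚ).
Two matrices over a field are similar if and only if they have the same invariant factors.

Both A and B have characteristic polynomial (x - 3)^2 and minimal polynomial (x - 3)^2. Computing further, both have invariant factors (x - 3)^2. Hence A and B are similar.

Yes.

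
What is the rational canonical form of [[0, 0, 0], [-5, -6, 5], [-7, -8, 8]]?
R = [[0, 0, 0], [1, 0, 8], [0, 1, 2]]

The invariant factors of A (the non-unit diagonal entries of the Smith normal form of xI - A over ℚ[x]) are x(x - 4)(x + 2), each dividing the next. The characteristic polynomial is their product, x(x - 4)(x + 2).

The rational canonical form is the block-diagonal matrix of companion matrices C(f_i):
R = [[0, 0, 0], [1, 0, 8], [0, 1, 2]].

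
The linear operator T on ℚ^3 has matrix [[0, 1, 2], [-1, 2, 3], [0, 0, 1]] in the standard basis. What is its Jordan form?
J = [[1, 1, 0], [0, 1, 1], [0, 0, 1]]

The characteristic polynomial is det(xI - A) = (x - 1)^3, so the eigenvalues are 1 (algebraic multiplicity 3).

For λ = 1: rank(A - I) = 2, rank((A - I)^2) = 1, rank((A - I)^3) = 0. The eigenspace has dimension 3 - 2 = 1, so there is 1 Jordan block; the rank sequence gives block sizes [3].

Assembling the blocks gives the Jordan form J above.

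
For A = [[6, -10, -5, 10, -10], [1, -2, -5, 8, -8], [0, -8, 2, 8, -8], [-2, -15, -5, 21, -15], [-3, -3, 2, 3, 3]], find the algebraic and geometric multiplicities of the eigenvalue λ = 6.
algebraic multiplicity 5, geometric multiplicity 2

The characteristic polynomial is (x - 6)^5, so the factor x - 6 appears with exponent 5: the algebraic multiplicity is 5.

rank(A - 6I) = 3, so the eigenspace has dimension 5 - 3 = 2: the geometric multiplicity is 2.

Since 2 < 5, A is not diagonalizable.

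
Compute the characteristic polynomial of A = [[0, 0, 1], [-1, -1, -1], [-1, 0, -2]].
xI - A = [[x, 0, -1], [1, x + 1, 1], [1, 0, x + 2]].

Expanding det(xI - A) along the first row:
det(xI - A) = + (x)·det([[x + 1, 1], [0, x + 2]]) - (0)·det([[1, 1], [1, x + 2]]) + (-1)·det([[1, x + 1], [1, 0]]).

Evaluating gives χ_A(x) = x^3 + 3x^2 + 3x + 1 = (x + 1)^3.

χ_A(x) = (x + 1)^3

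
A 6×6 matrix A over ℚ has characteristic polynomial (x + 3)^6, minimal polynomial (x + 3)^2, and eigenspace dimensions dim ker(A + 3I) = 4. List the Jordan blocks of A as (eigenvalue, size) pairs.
λ = -3: algebraic multiplicity 6 (exponent in χ_A), largest block size 2 (exponent in m_A), 4 blocks (geometric multiplicity). These force block sizes [2, 2, 1, 1].

Jordan blocks: (-3, 2), (-3, 2), (-3, 1), (-3, 1)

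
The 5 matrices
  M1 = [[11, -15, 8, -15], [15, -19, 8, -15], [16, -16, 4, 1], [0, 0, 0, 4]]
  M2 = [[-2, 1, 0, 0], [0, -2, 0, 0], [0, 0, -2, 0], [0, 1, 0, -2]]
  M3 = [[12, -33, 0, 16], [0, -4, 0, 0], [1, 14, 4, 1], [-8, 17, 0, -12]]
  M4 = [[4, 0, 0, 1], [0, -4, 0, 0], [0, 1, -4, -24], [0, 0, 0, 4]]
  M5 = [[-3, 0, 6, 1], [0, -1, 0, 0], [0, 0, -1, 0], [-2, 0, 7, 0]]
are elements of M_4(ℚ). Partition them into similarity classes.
3 classes: {M1, M3, M4}, {M2}, {M5}

Characteristic polynomials: χ_{M1} = (x - 4)^2(x + 4)^2, χ_{M2} = (x + 2)^4, χ_{M3} = (x - 4)^2(x + 4)^2, χ_{M4} = (x - 4)^2(x + 4)^2, χ_{M5} = (x + 1)^3(x + 2).

{M1, M3, M4}: invariant factors (x - 4)^2(x + 4)^2.

{M2}: invariant factors x + 2, x + 2, (x + 2)^2.

{M5}: invariant factors x + 1, (x + 1)^2(x + 2).

Matrices are similar if and only if their invariant-factor lists agree; the partition into similarity classes is {M1, M3, M4}, {M2}, {M5}.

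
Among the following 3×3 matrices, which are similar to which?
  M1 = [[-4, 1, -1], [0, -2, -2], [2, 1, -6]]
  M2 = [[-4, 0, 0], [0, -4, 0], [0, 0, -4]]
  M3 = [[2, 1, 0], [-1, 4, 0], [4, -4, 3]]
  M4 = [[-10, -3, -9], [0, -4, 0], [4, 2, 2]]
Characteristic polynomials: χ_{M1} = (x + 4)^3, χ_{M2} = (x + 4)^3, χ_{M3} = (x - 3)^3, χ_{M4} = (x + 4)^3.

{M1}: invariant factors (x + 4)^3.

{M2}: invariant factors x + 4, x + 4, x + 4.

{M3}: invariant factors x - 3, (x - 3)^2.

{M4}: invariant factors x + 4, (x + 4)^2.

Matrices are similar if and only if their invariant-factor lists agree; the partition into similarity classes is {M1}, {M2}, {M3}, {M4}.

4 classes: {M1}, {M2}, {M3}, {M4}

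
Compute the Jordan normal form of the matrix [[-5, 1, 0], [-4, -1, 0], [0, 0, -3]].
J = [[-3, 1, 0], [0, -3, 0], [0, 0, -3]]

The characteristic polynomial is det(xI - A) = (x + 3)^3, so the eigenvalues are -3 (algebraic multiplicity 3).

For λ = -3: rank(A + 3I) = 1, rank((A + 3I)^2) = 0. The eigenspace has dimension 3 - 1 = 2, so there are 2 Jordan blocks; the rank sequence gives block sizes [2, 1].

Assembling the blocks gives the Jordan form J above.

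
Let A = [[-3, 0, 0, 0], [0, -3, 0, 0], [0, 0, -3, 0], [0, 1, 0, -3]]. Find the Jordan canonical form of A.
The characteristic polynomial is det(xI - A) = (x + 3)^4, so the eigenvalues are -3 (algebraic multiplicity 4).

For λ = -3: rank(A + 3I) = 1, rank((A + 3I)^2) = 0. The eigenspace has dimension 4 - 1 = 3, so there are 3 Jordan blocks; the rank sequence gives block sizes [2, 1, 1].

Assembling the blocks gives the Jordan form J above.

J = [[-3, 1, 0, 0], [0, -3, 0, 0], [0, 0, -3, 0], [0, 0, 0, -3]]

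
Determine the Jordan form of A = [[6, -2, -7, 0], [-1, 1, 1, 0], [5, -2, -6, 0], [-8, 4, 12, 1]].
The characteristic polynomial is det(xI - A) = (x - 1)^3(x + 1), so the eigenvalues are -1 (algebraic multiplicity 1), 1 (algebraic multiplicity 3).

For λ = -1: algebraic multiplicity 1 gives one 1×1 block.

For λ = 1: rank(A - I) = 2, rank((A - I)^2) = 1. The eigenspace has dimension 4 - 2 = 2, so there are 2 Jordan blocks; the rank sequence gives block sizes [2, 1].

Assembling the blocks gives the Jordan form J above.

J = [[-1, 0, 0, 0], [0, 1, 1, 0], [0, 0, 1, 0], [0, 0, 0, 1]]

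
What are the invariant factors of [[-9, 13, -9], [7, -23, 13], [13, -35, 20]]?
(x + 4)^3

The Jordan structure of A has elementary divisors (x + 4)^3. Arranging the block sizes at each eigenvalue in decreasing order and taking row products gives the invariant factors.

Invariant factors (smallest first, each dividing the next): (x + 4)^3.

Check: the last factor (x + 4)^3 is the minimal polynomial, and the product (x + 4)^3 is the characteristic polynomial.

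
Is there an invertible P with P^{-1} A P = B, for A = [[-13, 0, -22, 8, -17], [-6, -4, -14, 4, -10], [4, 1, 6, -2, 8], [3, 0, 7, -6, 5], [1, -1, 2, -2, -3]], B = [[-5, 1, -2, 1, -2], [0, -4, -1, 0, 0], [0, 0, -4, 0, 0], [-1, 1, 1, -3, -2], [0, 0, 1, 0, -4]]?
No.

Both have characteristic polynomial (x + 4)^5, but the minimal polynomial of A is (x + 4)^3 while the minimal polynomial of B is (x + 4)^2. The minimal polynomial is a similarity invariant, so A and B are not similar.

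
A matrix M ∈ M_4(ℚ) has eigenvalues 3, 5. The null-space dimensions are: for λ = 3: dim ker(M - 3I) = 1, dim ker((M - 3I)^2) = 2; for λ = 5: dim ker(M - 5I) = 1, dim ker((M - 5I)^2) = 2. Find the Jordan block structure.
Jordan blocks: (3, 2), (5, 2)

λ = 3: successive nullity increments [1, 1] count blocks of size ≥ k; block sizes are [2].
λ = 5: successive nullity increments [1, 1] count blocks of size ≥ k; block sizes are [2].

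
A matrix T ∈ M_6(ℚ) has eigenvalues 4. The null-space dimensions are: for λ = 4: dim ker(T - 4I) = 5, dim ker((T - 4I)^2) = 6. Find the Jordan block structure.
Jordan blocks: (4, 2), (4, 1), (4, 1), (4, 1), (4, 1)

λ = 4: successive nullity increments [5, 1] count blocks of size ≥ k; block sizes are [2, 1, 1, 1, 1].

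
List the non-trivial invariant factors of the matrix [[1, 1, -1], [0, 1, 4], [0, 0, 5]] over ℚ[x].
The Jordan structure of A has elementary divisors (x - 1)^2, (x - 5). Arranging the block sizes at each eigenvalue in decreasing order and taking row products gives the invariant factors.

Invariant factors (smallest first, each dividing the next): (x - 5)(x - 1)^2.

Check: the last factor (x - 5)(x - 1)^2 is the minimal polynomial, and the product (x - 5)(x - 1)^2 is the characteristic polynomial.

(x - 5)(x - 1)^2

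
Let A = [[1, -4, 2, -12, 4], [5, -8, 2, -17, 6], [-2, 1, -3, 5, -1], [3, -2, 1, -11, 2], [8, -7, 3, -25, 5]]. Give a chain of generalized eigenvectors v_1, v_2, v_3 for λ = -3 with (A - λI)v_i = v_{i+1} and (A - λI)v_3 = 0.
v_1 = [[-2, 0, 2, -1, -2]]^T, v_2 = [[0, -1, 1, 0, -1]]^T, v_3 = [[2, 1, 0, 1, 2]]^T

We seek v_1 ∈ ker((A + 3I)^3) \ ker((A + 3I)^2), then set v_{i+1} = (A + 3I) v_i.

One such chain is v_1 = [[-2, 0, 2, -1, -2]]^T, v_2 = [[0, -1, 1, 0, -1]]^T, v_3 = [[2, 1, 0, 1, 2]]^T. Check: (A + 3I) v_3 = [[0, 0, 0, 0, 0]]^T = 0.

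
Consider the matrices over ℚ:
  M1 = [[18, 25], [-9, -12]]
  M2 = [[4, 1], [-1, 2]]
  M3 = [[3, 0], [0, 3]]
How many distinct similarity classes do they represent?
Characteristic polynomials: χ_{M1} = (x - 3)^2, χ_{M2} = (x - 3)^2, χ_{M3} = (x - 3)^2.

{M1, M2}: invariant factors (x - 3)^2.

{M3}: invariant factors x - 3, x - 3.

Matrices are similar if and only if their invariant-factor lists agree; the partition into similarity classes is {M1, M2}, {M3}.

2 classes: {M1, M2}, {M3}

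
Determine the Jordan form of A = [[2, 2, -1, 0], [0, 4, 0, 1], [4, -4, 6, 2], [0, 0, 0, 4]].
The characteristic polynomial is det(xI - A) = (x - 4)^4, so the eigenvalues are 4 (algebraic multiplicity 4).

For λ = 4: rank(A - 4I) = 2, rank((A - 4I)^2) = 0. The eigenspace has dimension 4 - 2 = 2, so there are 2 Jordan blocks; the rank sequence gives block sizes [2, 2].

Assembling the blocks gives the Jordan form J above.

J = [[4, 1, 0, 0], [0, 4, 0, 0], [0, 0, 4, 1], [0, 0, 0, 4]]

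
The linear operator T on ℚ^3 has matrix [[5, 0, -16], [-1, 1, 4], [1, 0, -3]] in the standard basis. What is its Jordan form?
The characteristic polynomial is det(xI - A) = (x - 1)^3, so the eigenvalues are 1 (algebraic multiplicity 3).

For λ = 1: rank(A - I) = 1, rank((A - I)^2) = 0. The eigenspace has dimension 3 - 1 = 2, so there are 2 Jordan blocks; the rank sequence gives block sizes [2, 1].

Assembling the blocks gives the Jordan form J above.

J = [[1, 1, 0], [0, 1, 0], [0, 0, 1]]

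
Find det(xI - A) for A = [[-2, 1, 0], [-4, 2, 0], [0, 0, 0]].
xI - A = [[x + 2, -1, 0], [4, x - 2, 0], [0, 0, x]].

Expanding det(xI - A) along the first row:
det(xI - A) = + (x + 2)·det([[x - 2, 0], [0, x]]) - (-1)·det([[4, 0], [0, x]]) + (0)·det([[4, x - 2], [0, 0]]).

Evaluating gives χ_A(x) = x^3.

χ_A(x) = x^3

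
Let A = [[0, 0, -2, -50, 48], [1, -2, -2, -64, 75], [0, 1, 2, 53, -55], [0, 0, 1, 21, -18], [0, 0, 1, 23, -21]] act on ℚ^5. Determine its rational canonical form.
R = [[0, 0, 0, 0, 0], [1, 0, 0, 0, 0], [0, 1, 0, 0, 54], [0, 0, 1, 0, 27], [0, 0, 0, 1, 0]]

The invariant factors of A (the non-unit diagonal entries of the Smith normal form of xI - A over ℚ[x]) are x^2(x - 6)(x + 3)^2, each dividing the next. The characteristic polynomial is their product, x^2(x - 6)(x + 3)^2.

The rational canonical form is the block-diagonal matrix of companion matrices C(f_i):
R = [[0, 0, 0, 0, 0], [1, 0, 0, 0, 0], [0, 1, 0, 0, 54], [0, 0, 1, 0, 27], [0, 0, 0, 1, 0]].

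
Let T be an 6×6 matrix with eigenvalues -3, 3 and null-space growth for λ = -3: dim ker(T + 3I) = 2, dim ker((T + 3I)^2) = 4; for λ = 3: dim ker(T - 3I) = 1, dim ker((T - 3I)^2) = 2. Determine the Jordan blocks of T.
λ = -3: successive nullity increments [2, 2] count blocks of size ≥ k; block sizes are [2, 2].
λ = 3: successive nullity increments [1, 1] count blocks of size ≥ k; block sizes are [2].

Jordan blocks: (-3, 2), (-3, 2), (3, 2)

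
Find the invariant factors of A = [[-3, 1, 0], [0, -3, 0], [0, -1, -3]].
x + 3, (x + 3)^2

The Jordan structure of A has elementary divisors (x + 3)^2, (x + 3). Arranging the block sizes at each eigenvalue in decreasing order and taking row products gives the invariant factors.

Invariant factors (smallest first, each dividing the next): x + 3, (x + 3)^2.

Check: the last factor (x + 3)^2 is the minimal polynomial, and the product (x + 3)^3 is the characteristic polynomial.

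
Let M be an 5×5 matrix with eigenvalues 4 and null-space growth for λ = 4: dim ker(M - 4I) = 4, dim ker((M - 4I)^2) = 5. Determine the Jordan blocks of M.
Jordan blocks: (4, 2), (4, 1), (4, 1), (4, 1)

λ = 4: successive nullity increments [4, 1] count blocks of size ≥ k; block sizes are [2, 1, 1, 1].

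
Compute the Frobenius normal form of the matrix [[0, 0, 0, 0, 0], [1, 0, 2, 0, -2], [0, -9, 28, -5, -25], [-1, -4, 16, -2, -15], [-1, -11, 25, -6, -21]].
R = [[0, 0, 0, 0, 0], [1, 0, 0, 0, -2], [0, 1, 0, 0, 7], [0, 0, 1, 0, -9], [0, 0, 0, 1, 5]]

The invariant factors of A (the non-unit diagonal entries of the Smith normal form of xI - A over ℚ[x]) are x(x - 2)(x - 1)^3, each dividing the next. The characteristic polynomial is their product, x(x - 2)(x - 1)^3.

The rational canonical form is the block-diagonal matrix of companion matrices C(f_i):
R = [[0, 0, 0, 0, 0], [1, 0, 0, 0, -2], [0, 1, 0, 0, 7], [0, 0, 1, 0, -9], [0, 0, 0, 1, 5]].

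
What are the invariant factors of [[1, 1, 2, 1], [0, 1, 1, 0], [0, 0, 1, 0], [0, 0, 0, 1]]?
x - 1, (x - 1)^3

The Jordan structure of A has elementary divisors (x - 1)^3, (x - 1). Arranging the block sizes at each eigenvalue in decreasing order and taking row products gives the invariant factors.

Invariant factors (smallest first, each dividing the next): x - 1, (x - 1)^3.

Check: the last factor (x - 1)^3 is the minimal polynomial, and the product (x - 1)^4 is the characteristic polynomial.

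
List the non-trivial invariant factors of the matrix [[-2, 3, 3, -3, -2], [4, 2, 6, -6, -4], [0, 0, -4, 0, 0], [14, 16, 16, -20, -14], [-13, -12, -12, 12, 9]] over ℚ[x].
x + 4, x + 4, (x - 1)(x + 4)^2

The Jordan structure of A has elementary divisors (x + 4)^2, (x + 4), (x + 4), (x - 1). Arranging the block sizes at each eigenvalue in decreasing order and taking row products gives the invariant factors.

Invariant factors (smallest first, each dividing the next): x + 4, x + 4, (x - 1)(x + 4)^2.

Check: the last factor (x - 1)(x + 4)^2 is the minimal polynomial, and the product (x - 1)(x + 4)^4 is the characteristic polynomial.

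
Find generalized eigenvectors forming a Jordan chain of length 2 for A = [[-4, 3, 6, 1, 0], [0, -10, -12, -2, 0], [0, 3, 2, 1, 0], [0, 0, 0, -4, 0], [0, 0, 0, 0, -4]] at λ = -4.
v_1 = [[0, -6, 3, 1, 3]]^T, v_2 = [[1, -2, 1, 0, 0]]^T

We seek v_1 ∈ ker((A + 4I)^2) \ ker(A + 4I), then set v_{i+1} = (A + 4I) v_i.

One such chain is v_1 = [[0, -6, 3, 1, 3]]^T, v_2 = [[1, -2, 1, 0, 0]]^T. Check: (A + 4I) v_2 = [[0, 0, 0, 0, 0]]^T = 0.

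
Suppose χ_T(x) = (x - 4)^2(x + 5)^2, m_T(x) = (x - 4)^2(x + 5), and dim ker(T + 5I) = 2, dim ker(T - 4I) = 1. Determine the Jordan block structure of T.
λ = -5: algebraic multiplicity 2 (exponent in χ_T), largest block size 1 (exponent in m_T), 2 blocks (geometric multiplicity). These force block sizes [1, 1].
λ = 4: algebraic multiplicity 2 (exponent in χ_T), largest block size 2 (exponent in m_T), 1 block (geometric multiplicity). This forces block sizes [2].

Jordan blocks: (-5, 1), (-5, 1), (4, 2)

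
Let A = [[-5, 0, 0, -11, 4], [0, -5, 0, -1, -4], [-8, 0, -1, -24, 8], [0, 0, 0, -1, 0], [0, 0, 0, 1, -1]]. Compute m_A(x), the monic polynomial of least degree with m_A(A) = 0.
The characteristic polynomial factors as (x + 1)^3(x + 5)^2. The minimal polynomial is ∏(x - λ)^{k_λ} where k_λ is the size of the largest Jordan block at λ.

For λ = -5: rank(A + 5I) = 3, and the largest Jordan block has size 1 (the smallest k with rank((A + 5I)^k) = rank((A + 5I)^(k+1))).
For λ = -1: rank(A + I) = 3, and the largest Jordan block has size 2 (the smallest k with rank((A + I)^k) = rank((A + I)^(k+1))).

So m_A(x) = (x + 1)^2(x + 5).

m_A(x) = (x + 1)^2(x + 5)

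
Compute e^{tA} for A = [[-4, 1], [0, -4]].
e^{tA} = [[e^{-4*t}, t*e^{-4*t}], [0, e^{-4*t}]]

A has Jordan form J = [[-4, 1], [0, -4]] with A = PJP^{-1}, so e^{tA} = P e^{tJ} P^{-1}.

For a Jordan block J_k(λ), e^{tJ_k(λ)} = e^{λt} · (I + tN + t^2 N^2/2! + ... + t^{k-1} N^{k-1}/(k-1)!) where N is the nilpotent superdiagonal part.

Assembling the blocks and conjugating back gives the entries of e^{tA} as shown above.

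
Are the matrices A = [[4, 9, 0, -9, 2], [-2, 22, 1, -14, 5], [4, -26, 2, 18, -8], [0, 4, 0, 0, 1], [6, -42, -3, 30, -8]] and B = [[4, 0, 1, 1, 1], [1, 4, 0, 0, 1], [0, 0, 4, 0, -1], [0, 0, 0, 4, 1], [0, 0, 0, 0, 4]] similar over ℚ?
Two matrices over a field are similar if and only if they have the same invariant factors.

Both A and B have characteristic polynomial (x - 4)^5 and minimal polynomial (x - 4)^3. Computing further, both have invariant factors (x - 4)^2, (x - 4)^3. Hence A and B are similar.

Yes.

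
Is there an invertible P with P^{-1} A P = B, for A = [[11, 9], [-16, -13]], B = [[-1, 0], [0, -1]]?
No.

Both have characteristic polynomial (x + 1)^2, but the minimal polynomial of A is (x + 1)^2 while the minimal polynomial of B is x + 1. The minimal polynomial is a similarity invariant, so A and B are not similar.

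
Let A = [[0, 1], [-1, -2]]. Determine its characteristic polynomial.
χ_A(x) = (x + 1)^2

xI - A = [[x, -1], [1, x + 2]].

Expanding det(xI - A) along the first row:
det(xI - A) = + (x)·det([[x + 2]]) - (-1)·det([[1]]).

Evaluating gives χ_A(x) = x^2 + 2x + 1 = (x + 1)^2.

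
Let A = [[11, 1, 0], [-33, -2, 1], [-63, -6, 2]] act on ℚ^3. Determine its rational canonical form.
The invariant factors of A (the non-unit diagonal entries of the Smith normal form of xI - A over ℚ[x]) are (x - 5)^2(x - 1), each dividing the next. The characteristic polynomial is their product, (x - 5)^2(x - 1).

The rational canonical form is the block-diagonal matrix of companion matrices C(f_i):
R = [[0, 0, 25], [1, 0, -35], [0, 1, 11]].

R = [[0, 0, 25], [1, 0, -35], [0, 1, 11]]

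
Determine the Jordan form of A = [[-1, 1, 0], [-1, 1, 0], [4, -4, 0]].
J = [[0, 1, 0], [0, 0, 0], [0, 0, 0]]

The characteristic polynomial is det(xI - A) = x^3, so the eigenvalues are 0 (algebraic multiplicity 3).

For λ = 0: rank(A) = 1, rank(A^2) = 0. The eigenspace has dimension 3 - 1 = 2, so there are 2 Jordan blocks; the rank sequence gives block sizes [2, 1].

Assembling the blocks gives the Jordan form J above.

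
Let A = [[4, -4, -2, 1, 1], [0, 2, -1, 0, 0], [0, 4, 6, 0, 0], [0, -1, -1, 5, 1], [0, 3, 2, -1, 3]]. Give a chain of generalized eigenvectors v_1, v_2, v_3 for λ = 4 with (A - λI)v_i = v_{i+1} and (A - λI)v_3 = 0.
v_1 = [[0, 0, 1, 0, 0]]^T, v_2 = [[-2, -1, 2, -1, 2]]^T, v_3 = [[1, 0, 0, 0, 0]]^T

We seek v_1 ∈ ker((A - 4I)^3) \ ker((A - 4I)^2), then set v_{i+1} = (A - 4I) v_i.

One such chain is v_1 = [[0, 0, 1, 0, 0]]^T, v_2 = [[-2, -1, 2, -1, 2]]^T, v_3 = [[1, 0, 0, 0, 0]]^T. Check: (A - 4I) v_3 = [[0, 0, 0, 0, 0]]^T = 0.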